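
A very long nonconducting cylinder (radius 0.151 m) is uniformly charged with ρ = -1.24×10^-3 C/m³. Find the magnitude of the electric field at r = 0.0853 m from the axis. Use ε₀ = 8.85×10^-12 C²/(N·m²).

|E| ≈ 5.98e6 V/m

By cylindrical symmetry E is radial; use a coaxial Gaussian cylinder of radius 0.0853 m and length L (r < R).
Charge inside radius r per length L is ρ·πr²·L, so λ_enc = ρπr² = -2.834×10^-5 C/m.
Gauss's law: E·2πrL = λ_enc L/ε₀.
E = |λ_enc|/(2πε₀r) = (2.834×10^-5)/(2π·8.85×10^-12·0.0853) = 5.98e6 N/C.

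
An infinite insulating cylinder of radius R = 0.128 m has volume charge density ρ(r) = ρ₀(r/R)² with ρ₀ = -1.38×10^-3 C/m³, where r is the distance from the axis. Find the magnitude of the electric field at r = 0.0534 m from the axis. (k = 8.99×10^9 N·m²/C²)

By cylindrical symmetry E is radial; use a coaxial Gaussian cylinder of radius 0.0534 m and length L (r < R).
Integrating ρ over the cross-section to radius r: λ_enc = (2πρ₀/R²) ∫₀^r r'^3 dr' = 2πρ₀ r^4/(4·R²) = -1.076e-6 C/m.
Gauss's law: E·2πrL = λ_enc L/ε₀.
E = 2k|λ_enc|/r = 2(8.99×10^9)(1.076×10^-6)/(0.0534) = 3.62×10^5 N/C.

E = 3.62e5 V/m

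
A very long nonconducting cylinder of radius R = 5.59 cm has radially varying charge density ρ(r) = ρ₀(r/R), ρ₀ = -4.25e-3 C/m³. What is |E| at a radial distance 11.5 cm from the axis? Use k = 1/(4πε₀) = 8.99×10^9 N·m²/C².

E ≈ 4.35×10^6 N/C

Take a coaxial cylindrical Gaussian surface of radius r = 11.5 cm and length L (r > R, full charge per length enclosed).
λ_enc = 2π ∫₀^R ρ₀(r'/R)^1 r' dr' = 2πρ₀R²/3 = -2.781×10^-5 C/m.
By Gauss's law (flux through the curved wall only), E·2πrL = λ_enc L/ε₀.
E = 2k|λ_enc|/r = 2(8.99×10^9)(2.781×10^-5)/(0.115) = 4.35×10^6 N/C.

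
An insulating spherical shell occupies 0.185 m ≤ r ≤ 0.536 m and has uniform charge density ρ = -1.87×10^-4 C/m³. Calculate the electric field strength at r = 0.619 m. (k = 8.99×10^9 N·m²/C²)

|E| = 2.71×10^6 N/C

Symmetry ⇒ E = E(r) r̂. Gaussian sphere of radius r = 0.619 m (r > 0.536 m, enclosing the whole shell).
Q_enc = ρ·(4π/3)(b³ − a³) = (-1.87×10^-4)·(4π/3)·((0.536)³ − (0.185)³) = -1.157×10^-4 C.
Applying ∮E·dA = Q_enc/ε₀ with Φ = E(4πr²):
E = k|Q_enc|/r² = (8.99×10^9)(1.157e-4)/(0.619)² = 2.71e6 N/C.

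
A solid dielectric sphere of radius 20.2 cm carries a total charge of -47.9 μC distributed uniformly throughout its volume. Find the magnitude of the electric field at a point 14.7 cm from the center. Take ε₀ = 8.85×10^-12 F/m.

Use a concentric Gaussian sphere at r = 14.7 cm (r < R).
Only the charge within r is enclosed: Q_enc = Q·(r/R)³ = (-47.9 μC)·(14.7 cm/20.2 cm)³ = -1.846×10^-5 C.
Since E is radial and uniform over the Gaussian sphere, Φ = E·4πr² = Q_enc/ε₀.
E = |Q_enc|/(4πε₀r²) = (1.846×10^-5)/(4π·8.85×10^-12·(0.147)²) = 7.68×10^6 N/C.

|E| ≈ 7.68×10^6 N/C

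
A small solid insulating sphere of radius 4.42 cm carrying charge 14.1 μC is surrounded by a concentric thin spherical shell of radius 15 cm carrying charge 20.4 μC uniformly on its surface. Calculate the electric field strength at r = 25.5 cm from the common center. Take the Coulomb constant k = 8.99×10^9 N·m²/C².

Use a concentric Gaussian sphere at r = 25.5 cm (r > 15 cm, enclosing both).
Q_enc = (14.1 μC) + (20.4 μC) = 3.45e-5 C.
Gauss's law: E·4πr² = Q_enc/ε₀.
E = k|Q_enc|/r² = (8.99×10^9)(3.45e-5)/(0.255)² = 4.77×10^6 N/C.

E = 4.77×10^6 V/m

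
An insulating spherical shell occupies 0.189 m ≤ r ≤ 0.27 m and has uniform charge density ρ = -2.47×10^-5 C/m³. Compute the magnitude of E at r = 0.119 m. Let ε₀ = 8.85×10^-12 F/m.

E = 0 (no enclosed charge)

Take a concentric spherical Gaussian surface of radius r = 0.119 m (r < 0.189 m, inside the empty cavity).
No charge is enclosed, so by Gauss's law E·4πr² = 0 ⇒ E = 0.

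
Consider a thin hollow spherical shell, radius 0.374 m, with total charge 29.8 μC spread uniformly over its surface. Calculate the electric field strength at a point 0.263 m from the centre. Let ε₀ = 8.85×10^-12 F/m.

E = 0

Take a concentric spherical Gaussian surface of radius r = 0.263 m (inside the shell, r < 0.374 m).
No charge lies within this surface, so Q_enc = 0 and Gauss's law gives E·4πr² = 0 ⇒ E = 0.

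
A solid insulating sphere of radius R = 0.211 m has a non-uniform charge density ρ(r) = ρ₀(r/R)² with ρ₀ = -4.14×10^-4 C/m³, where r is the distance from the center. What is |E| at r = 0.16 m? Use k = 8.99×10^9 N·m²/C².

E ≈ 8.61e5 N/C

Take a concentric spherical Gaussian surface of radius r = 0.16 m (r < R).
Q_enc = ∫₀^r ρ(r')·4πr'² dr' = (4πρ₀/R²) ∫₀^r r'^4 dr' = 4πρ₀ r^5/(5·R²) = -2.451×10^-6 C.
By Gauss's law, ∮E·dA = E·4πr² = Q_enc/ε₀.
E = k|Q_enc|/r² = (8.99×10^9)(2.451×10^-6)/(0.16)² = 8.61e5 N/C.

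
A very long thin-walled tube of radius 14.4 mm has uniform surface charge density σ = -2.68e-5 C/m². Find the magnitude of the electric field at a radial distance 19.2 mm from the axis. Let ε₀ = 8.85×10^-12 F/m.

Take a coaxial cylindrical Gaussian surface of radius r = 19.2 mm and length L (r > 14.4 mm).
The whole shell is enclosed: λ_enc = σ·2πR = (-2.68×10^-5)·2π·(0.0144) = -2.425×10^-6 C/m.
Gauss's law: E·2πrL = λ_enc L/ε₀.
E = |λ_enc|/(2πε₀r) = (2.425×10^-6)/(2π·8.85×10^-12·0.0192) = 2.27e6 N/C.

E = 2.27×10^6 N/C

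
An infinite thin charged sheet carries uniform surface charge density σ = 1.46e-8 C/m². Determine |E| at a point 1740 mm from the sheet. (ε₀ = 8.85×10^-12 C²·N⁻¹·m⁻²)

By planar symmetry E is perpendicular to the sheet and uniform; use a Gaussian pillbox with flat faces of area A on each side of the sheet.
Only the two end caps contribute flux: Φ = 2EA. With Q_enc = σA, Gauss's law gives E = |σ|/(2ε₀).
E = |σ|/(2ε₀) = (1.46e-8)/(2·8.85×10^-12) = 825 N/C.

|E| = 825 N/C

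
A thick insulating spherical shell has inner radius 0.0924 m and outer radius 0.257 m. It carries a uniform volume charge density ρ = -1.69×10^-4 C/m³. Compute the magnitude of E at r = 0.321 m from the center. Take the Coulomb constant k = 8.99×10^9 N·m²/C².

|E| = 1.00×10^6 N/C

Take a concentric spherical Gaussian surface of radius r = 0.321 m (r > 0.257 m, enclosing the whole shell).
Q_enc = ρ·(4π/3)(b³ − a³) = (-1.69e-4)·(4π/3)·((0.257)³ − (0.0924)³) = -1.146×10^-5 C.
By Gauss's law, ∮E·dA = E·4πr² = Q_enc/ε₀.
E = k|Q_enc|/r² = (8.99×10^9)(1.146×10^-5)/(0.321)² = 1.00×10^6 N/C.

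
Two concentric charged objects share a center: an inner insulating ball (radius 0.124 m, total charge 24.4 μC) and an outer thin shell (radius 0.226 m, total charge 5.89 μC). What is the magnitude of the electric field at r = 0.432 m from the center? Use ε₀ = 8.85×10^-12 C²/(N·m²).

By spherical symmetry E is radial; choose a Gaussian sphere of radius r = 0.432 m (r > 0.226 m, enclosing both).
Q_enc = (24.4 μC) + (5.89 μC) = 3.029e-5 C.
Applying ∮E·dA = Q_enc/ε₀ with Φ = E(4πr²):
E = |Q_enc|/(4πε₀r²) = (3.029×10^-5)/(4π·8.85×10^-12·(0.432)²) = 1.46×10^6 N/C.

1.46e6 N/C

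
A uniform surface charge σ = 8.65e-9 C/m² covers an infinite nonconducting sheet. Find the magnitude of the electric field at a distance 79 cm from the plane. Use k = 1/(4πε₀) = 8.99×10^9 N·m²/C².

By planar symmetry E is perpendicular to the sheet and uniform; use a Gaussian pillbox with flat faces of area A on each side of the sheet.
Only the two end caps contribute flux: Φ = 2EA. With Q_enc = σA, Gauss's law gives E = |σ|/(2ε₀).
E = 2πk|σ| = 2π(8.99×10^9)(8.65e-9) = 489 N/C.

489 N/C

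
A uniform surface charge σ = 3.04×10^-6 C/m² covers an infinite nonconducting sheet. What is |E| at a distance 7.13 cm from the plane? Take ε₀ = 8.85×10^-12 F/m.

E = 1.72e5 N/C

The symmetry is planar: E is normal to the sheet and the same magnitude on both sides. Take a pillbox straddling the sheet with end-cap area A.
Flux Φ = 2EA and Q_enc = σA, so 2EA = σA/ε₀ ⇒ E = |σ|/(2ε₀), independent of distance.
E = |σ|/(2ε₀) = (3.04×10^-6)/(2·8.85×10^-12) = 1.72×10^5 N/C.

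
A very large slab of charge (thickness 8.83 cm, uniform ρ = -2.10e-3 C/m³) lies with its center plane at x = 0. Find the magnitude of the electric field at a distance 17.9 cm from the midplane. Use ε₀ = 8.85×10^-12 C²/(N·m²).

The point |x| = 17.9 cm lies outside the slab (half-thickness 0.04415 m). A symmetric pillbox spanning the full slab encloses Q_enc = ρ·d·A.
Flux = 2EA ⇒ E = |ρ|d/(2ε₀), independent of distance outside.
E = (2.10×10^-3)(0.0883)/(2·8.85×10^-12) = 1.05e7 N/C.

E ≈ 1.05×10^7 N/C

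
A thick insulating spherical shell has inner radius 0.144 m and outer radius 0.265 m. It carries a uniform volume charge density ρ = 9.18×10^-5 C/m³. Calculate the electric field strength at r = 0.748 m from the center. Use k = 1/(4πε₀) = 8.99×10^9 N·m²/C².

Symmetry ⇒ E = E(r) r̂. Gaussian sphere of radius r = 0.748 m (r > 0.265 m, enclosing the whole shell).
Q_enc = ρ·(4π/3)(b³ − a³) = (9.18e-5)·(4π/3)·((0.265)³ − (0.144)³) = 6.008×10^-6 C.
Since E is radial and uniform over the Gaussian sphere, Φ = E·4πr² = Q_enc/ε₀.
E = k|Q_enc|/r² = (8.99×10^9)(6.008e-6)/(0.748)² = 9.65×10^4 N/C.

E = 9.65e4 V/m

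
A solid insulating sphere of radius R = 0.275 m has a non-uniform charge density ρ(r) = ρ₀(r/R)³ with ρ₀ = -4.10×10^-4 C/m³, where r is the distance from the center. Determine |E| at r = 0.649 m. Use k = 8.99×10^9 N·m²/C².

E ≈ 3.81e5 N/C

Take a concentric spherical Gaussian surface of radius r = 0.649 m (r > R, all charge enclosed).
Q_enc = 4π ∫₀^R ρ₀(r'/R)^3 r'² dr' = 4πρ₀R³/6 = -1.786×10^-5 C.
By Gauss's law, ∮E·dA = E·4πr² = Q_enc/ε₀.
E = k|Q_enc|/r² = (8.99×10^9)(1.786e-5)/(0.649)² = 3.81×10^5 N/C.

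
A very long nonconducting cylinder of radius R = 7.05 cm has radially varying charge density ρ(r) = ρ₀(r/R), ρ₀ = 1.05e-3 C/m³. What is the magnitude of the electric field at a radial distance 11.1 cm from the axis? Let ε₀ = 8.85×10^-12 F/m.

Choose a coaxial cylinder of radius r = 11.1 cm (arbitrary length L) as the Gaussian surface (r > R, full charge per length enclosed).
λ_enc = 2π ∫₀^R ρ₀(r'/R)^1 r' dr' = 2πρ₀R²/3 = 1.093e-5 C/m.
Gauss's law: E·2πrL = λ_enc L/ε₀.
E = |λ_enc|/(2πε₀r) = (1.093×10^-5)/(2π·8.85×10^-12·0.111) = 1.77e6 N/C.

|E| ≈ 1.77e6 N/C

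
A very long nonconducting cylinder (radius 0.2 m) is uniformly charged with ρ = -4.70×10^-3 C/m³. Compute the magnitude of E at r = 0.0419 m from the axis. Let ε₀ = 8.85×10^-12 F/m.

|E| ≈ 1.11e7 N/C

Coaxial Gaussian cylinder, radius r = 0.0419 m, length L (r < R).
Charge inside radius r per length L is ρ·πr²·L, so λ_enc = ρπr² = -2.592×10^-5 C/m.
Gauss's law: E·2πrL = λ_enc L/ε₀.
E = |λ_enc|/(2πε₀r) = (2.592×10^-5)/(2π·8.85×10^-12·0.0419) = 1.11e7 N/C.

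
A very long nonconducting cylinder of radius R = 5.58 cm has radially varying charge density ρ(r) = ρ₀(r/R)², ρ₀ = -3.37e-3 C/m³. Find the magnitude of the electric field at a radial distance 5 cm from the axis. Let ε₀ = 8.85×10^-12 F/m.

|E| = 3.82e6 N/C

By cylindrical symmetry E is radial; use a coaxial Gaussian cylinder of radius 5 cm and length L (r < R).
λ_enc = ∫₀^r ρ(r')·2πr' dr' = (2πρ₀/R²)·r^4/4 = -1.063×10^-5 C/m.
Gauss's law: E·2πrL = λ_enc L/ε₀.
E = |λ_enc|/(2πε₀r) = (1.063×10^-5)/(2π·8.85×10^-12·0.05) = 3.82e6 N/C.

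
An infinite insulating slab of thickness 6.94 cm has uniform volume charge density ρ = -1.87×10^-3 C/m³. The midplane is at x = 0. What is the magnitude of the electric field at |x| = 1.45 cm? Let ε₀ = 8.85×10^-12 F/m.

By symmetry E is perpendicular to the slab. A Gaussian pillbox from −1.45 cm to +1.45 cm (face area A) lies entirely within the slab.
Q_enc = ρ·(2x)·A and flux = 2EA, so 2EA = 2ρxA/ε₀ ⇒ E = |ρ|x/ε₀.
E = (1.87e-3)(0.0145)/(8.85×10^-12) = 3.06×10^6 N/C.

E ≈ 3.06×10^6 V/m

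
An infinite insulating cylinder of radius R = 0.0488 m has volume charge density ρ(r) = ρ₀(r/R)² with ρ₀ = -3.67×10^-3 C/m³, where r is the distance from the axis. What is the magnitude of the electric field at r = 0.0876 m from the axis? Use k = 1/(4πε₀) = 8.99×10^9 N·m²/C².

By cylindrical symmetry E is radial; use a coaxial Gaussian cylinder of radius 0.0876 m and length L (r > R, full charge per length enclosed).
λ_enc = 2π ∫₀^R ρ₀(r'/R)^2 r' dr' = 2πρ₀R²/4 = -1.373×10^-5 C/m.
Since E is radial and uniform over the curved surface, Φ = E·2πrL = Q_enc/ε₀ = λ_enc L/ε₀.
E = 2k|λ_enc|/r = 2(8.99×10^9)(1.373×10^-5)/(0.0876) = 2.82e6 N/C.

2.82e6 N/C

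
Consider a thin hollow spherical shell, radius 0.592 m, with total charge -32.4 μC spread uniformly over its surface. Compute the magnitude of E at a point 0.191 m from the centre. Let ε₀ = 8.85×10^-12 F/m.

E = 0 (no enclosed charge)

By spherical symmetry E is radial; choose a Gaussian sphere of radius r = 0.191 m (inside the shell, r < 0.592 m).
All the charge is outside the Gaussian surface: Q_enc = 0, hence E = 0 everywhere inside the shell.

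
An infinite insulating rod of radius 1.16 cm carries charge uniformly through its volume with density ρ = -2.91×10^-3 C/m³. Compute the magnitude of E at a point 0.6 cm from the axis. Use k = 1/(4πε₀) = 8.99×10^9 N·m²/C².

|E| = 9.86e5 N/C

Choose a coaxial cylinder of radius r = 0.6 cm (arbitrary length L) as the Gaussian surface (r < R).
Charge inside radius r per length L is ρ·πr²·L, so λ_enc = ρπr² = -3.291×10^-7 C/m.
Since E is radial and uniform over the curved surface, Φ = E·2πrL = Q_enc/ε₀ = λ_enc L/ε₀.
E = 2k|λ_enc|/r = 2(8.99×10^9)(3.291×10^-7)/(0.006) = 9.86e5 N/C.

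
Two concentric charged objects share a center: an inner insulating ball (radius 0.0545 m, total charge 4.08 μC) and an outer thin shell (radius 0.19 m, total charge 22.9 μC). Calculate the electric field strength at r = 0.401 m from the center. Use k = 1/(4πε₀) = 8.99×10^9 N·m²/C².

|E| = 1.51×10^6 N/C

Use a concentric Gaussian sphere at r = 0.401 m (r > 0.19 m, enclosing both).
Q_enc = (4.08 μC) + (22.9 μC) = 2.698×10^-5 C.
Applying ∮E·dA = Q_enc/ε₀ with Φ = E(4πr²):
E = k|Q_enc|/r² = (8.99×10^9)(2.698×10^-5)/(0.401)² = 1.51×10^6 N/C.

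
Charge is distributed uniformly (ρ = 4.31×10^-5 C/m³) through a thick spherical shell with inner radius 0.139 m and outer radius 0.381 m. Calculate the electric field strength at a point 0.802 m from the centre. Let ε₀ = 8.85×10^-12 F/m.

Use a concentric Gaussian sphere at r = 0.802 m (r > 0.381 m, enclosing the whole shell).
Q_enc = ρ·(4π/3)(b³ − a³) = (4.31×10^-5)·(4π/3)·((0.381)³ − (0.139)³) = 9.50×10^-6 C.
Gauss's law: E·4πr² = Q_enc/ε₀.
E = |Q_enc|/(4πε₀r²) = (9.50e-6)/(4π·8.85×10^-12·(0.802)²) = 1.33×10^5 N/C.

E = 1.33×10^5 V/m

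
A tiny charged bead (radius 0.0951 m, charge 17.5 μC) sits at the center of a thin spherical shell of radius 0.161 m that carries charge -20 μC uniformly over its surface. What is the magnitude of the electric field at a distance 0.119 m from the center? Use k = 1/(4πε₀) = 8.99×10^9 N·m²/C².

Symmetry ⇒ E = E(r) r̂. Gaussian sphere of radius r = 0.119 m (between the bodies, 0.0951 m < r < 0.161 m).
Only the inner charge is enclosed; the outer shell contributes nothing inside itself. Q_enc = 17.5 μC = 1.75×10^-5 C.
By Gauss's law, ∮E·dA = E·4πr² = Q_enc/ε₀.
E = k|Q_enc|/r² = (8.99×10^9)(1.75×10^-5)/(0.119)² = 1.11×10^7 N/C.

E ≈ 1.11×10^7 V/m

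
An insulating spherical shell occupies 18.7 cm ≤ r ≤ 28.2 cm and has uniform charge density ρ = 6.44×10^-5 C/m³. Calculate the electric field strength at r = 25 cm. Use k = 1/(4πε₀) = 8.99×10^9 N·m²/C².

Use a concentric Gaussian sphere at r = 25 cm (within the shell material, 18.7 cm < r < 28.2 cm).
Only the shell between 18.7 cm and r is enclosed: Q_enc = ρ·(4π/3)(r³ − a³) = (6.44×10^-5)·(4π/3)·((0.25)³ − (0.187)³) = 2.451×10^-6 C.
Gauss's law: E·4πr² = Q_enc/ε₀.
E = k|Q_enc|/r² = (8.99×10^9)(2.451×10^-6)/(0.25)² = 3.53×10^5 N/C.

|E| = 3.53×10^5 N/C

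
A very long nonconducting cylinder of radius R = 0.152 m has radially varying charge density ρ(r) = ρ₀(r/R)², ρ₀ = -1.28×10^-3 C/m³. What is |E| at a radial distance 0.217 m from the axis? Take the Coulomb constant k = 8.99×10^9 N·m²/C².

|E| ≈ 3.85×10^6 V/m

Coaxial Gaussian cylinder, radius r = 0.217 m, length L (r > R, full charge per length enclosed).
λ_enc = 2π ∫₀^R ρ₀(r'/R)^2 r' dr' = 2πρ₀R²/4 = -4.645×10^-5 C/m.
Applying ∮E·dA = Q_enc/ε₀ with the end caps contributing no flux:
E = 2k|λ_enc|/r = 2(8.99×10^9)(4.645×10^-5)/(0.217) = 3.85×10^6 N/C.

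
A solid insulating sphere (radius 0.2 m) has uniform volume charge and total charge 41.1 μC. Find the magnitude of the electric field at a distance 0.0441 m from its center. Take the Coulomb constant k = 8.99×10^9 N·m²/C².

E ≈ 2.04×10^6 V/m

Symmetry ⇒ E = E(r) r̂. Gaussian sphere of radius r = 0.0441 m (r < R).
For a uniform sphere the enclosed fraction is (r/R)³, so Q_enc = (41.1 μC)(0.0441/0.2)³ = 4.406×10^-7 C.
By Gauss's law, ∮E·dA = E·4πr² = Q_enc/ε₀.
E = k|Q_enc|/r² = (8.99×10^9)(4.406×10^-7)/(0.0441)² = 2.04×10^6 N/C.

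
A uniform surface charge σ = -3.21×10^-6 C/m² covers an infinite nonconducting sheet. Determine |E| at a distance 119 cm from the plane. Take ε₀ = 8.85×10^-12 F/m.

1.81×10^5 N/C

By planar symmetry E is perpendicular to the sheet and uniform; use a Gaussian pillbox with flat faces of area A on each side of the sheet.
Only the two end caps contribute flux: Φ = 2EA. With Q_enc = σA, Gauss's law gives E = |σ|/(2ε₀).
E = |σ|/(2ε₀) = (3.21e-6)/(2·8.85×10^-12) = 1.81×10^5 N/C.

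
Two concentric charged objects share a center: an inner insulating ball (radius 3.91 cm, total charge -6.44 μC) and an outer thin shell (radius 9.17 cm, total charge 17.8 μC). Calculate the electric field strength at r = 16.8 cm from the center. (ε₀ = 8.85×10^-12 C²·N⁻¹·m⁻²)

Use a concentric Gaussian sphere at r = 16.8 cm (r > 9.17 cm, enclosing both).
Q_enc = (-6.44 μC) + (17.8 μC) = 1.136e-5 C.
Gauss's law: E·4πr² = Q_enc/ε₀.
E = |Q_enc|/(4πε₀r²) = (1.136e-5)/(4π·8.85×10^-12·(0.168)²) = 3.62×10^6 N/C.

E = 3.62e6 V/m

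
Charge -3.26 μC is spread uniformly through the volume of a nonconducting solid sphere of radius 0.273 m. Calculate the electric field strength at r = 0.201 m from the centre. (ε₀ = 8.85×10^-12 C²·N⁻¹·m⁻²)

|E| = 2.90e5 N/C

Use a concentric Gaussian sphere at r = 0.201 m (r < R).
For a uniform sphere the enclosed fraction is (r/R)³, so Q_enc = (-3.26 μC)(0.201/0.273)³ = -1.301×10^-6 C.
Applying ∮E·dA = Q_enc/ε₀ with Φ = E(4πr²):
E = |Q_enc|/(4πε₀r²) = (1.301×10^-6)/(4π·8.85×10^-12·(0.201)²) = 2.90×10^5 N/C.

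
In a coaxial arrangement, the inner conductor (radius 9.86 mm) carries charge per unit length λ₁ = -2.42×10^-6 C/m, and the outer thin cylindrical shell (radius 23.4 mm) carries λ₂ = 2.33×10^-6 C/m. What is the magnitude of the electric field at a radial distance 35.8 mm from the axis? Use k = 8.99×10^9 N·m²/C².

|E| = 4.52×10^4 V/m

By cylindrical symmetry E is radial; use a coaxial Gaussian cylinder of radius 35.8 mm and length L (r > 23.4 mm, enclosing both).
λ_enc = λ₁ + λ₂ = (-2.42×10^-6) + (2.33×10^-6) = -9.00e-8 C/m.
Gauss's law: E·2πrL = λ_enc L/ε₀.
E = 2k|λ_enc|/r = 2(8.99×10^9)(9.00×10^-8)/(0.0358) = 4.52×10^4 N/C.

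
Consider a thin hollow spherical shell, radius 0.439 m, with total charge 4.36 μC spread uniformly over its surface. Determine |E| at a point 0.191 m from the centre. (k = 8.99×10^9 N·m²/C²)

By spherical symmetry E is radial; choose a Gaussian sphere of radius r = 0.191 m (inside the shell, r < 0.439 m).
No charge lies within this surface, so Q_enc = 0 and Gauss's law gives E·4πr² = 0 ⇒ E = 0.

E = 0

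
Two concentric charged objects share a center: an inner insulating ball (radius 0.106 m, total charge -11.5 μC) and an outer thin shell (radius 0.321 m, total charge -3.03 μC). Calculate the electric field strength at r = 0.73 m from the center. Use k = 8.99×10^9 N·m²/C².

Use a concentric Gaussian sphere at r = 0.73 m (r > 0.321 m, enclosing both).
Q_enc = (-11.5 μC) + (-3.03 μC) = -1.453e-5 C.
Applying ∮E·dA = Q_enc/ε₀ with Φ = E(4πr²):
E = k|Q_enc|/r² = (8.99×10^9)(1.453e-5)/(0.73)² = 2.45×10^5 N/C.

|E| ≈ 2.45×10^5 N/C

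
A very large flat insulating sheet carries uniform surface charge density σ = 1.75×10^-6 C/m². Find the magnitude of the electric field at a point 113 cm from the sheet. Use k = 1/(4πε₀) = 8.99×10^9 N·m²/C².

Choose a cylindrical pillbox piercing the sheet, end faces (area A) parallel to it.
Only the two end caps contribute flux: Φ = 2EA. With Q_enc = σA, Gauss's law gives E = |σ|/(2ε₀).
E = 2πk|σ| = 2π(8.99×10^9)(1.75×10^-6) = 9.89×10^4 N/C.

E ≈ 9.89×10^4 V/m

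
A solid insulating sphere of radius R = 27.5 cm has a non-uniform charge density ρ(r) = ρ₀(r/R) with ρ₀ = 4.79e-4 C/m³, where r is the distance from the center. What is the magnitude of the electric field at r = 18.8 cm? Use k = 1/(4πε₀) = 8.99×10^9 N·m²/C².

|E| = 1.74e6 N/C

By spherical symmetry E is radial; choose a Gaussian sphere of radius r = 18.8 cm (r < R).
Q_enc = ∫₀^r ρ(r')·4πr'² dr' = (4πρ₀/R) ∫₀^r r'^3 dr' = 4πρ₀ r^4/(4·R) = 6.836×10^-6 C.
Since E is radial and uniform over the Gaussian sphere, Φ = E·4πr² = Q_enc/ε₀.
E = k|Q_enc|/r² = (8.99×10^9)(6.836×10^-6)/(0.188)² = 1.74×10^6 N/C.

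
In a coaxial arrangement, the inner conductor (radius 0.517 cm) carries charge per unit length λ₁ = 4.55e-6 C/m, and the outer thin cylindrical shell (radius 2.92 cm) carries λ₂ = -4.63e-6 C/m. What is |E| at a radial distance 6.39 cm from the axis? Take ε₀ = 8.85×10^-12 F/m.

Take a coaxial cylindrical Gaussian surface of radius r = 6.39 cm and length L (r > 2.92 cm, enclosing both).
λ_enc = λ₁ + λ₂ = (4.55e-6) + (-4.63e-6) = -8.00e-8 C/m.
Since E is radial and uniform over the curved surface, Φ = E·2πrL = Q_enc/ε₀ = λ_enc L/ε₀.
E = |λ_enc|/(2πε₀r) = (8.00×10^-8)/(2π·8.85×10^-12·0.0639) = 2.25e4 N/C.

E = 2.25e4 V/m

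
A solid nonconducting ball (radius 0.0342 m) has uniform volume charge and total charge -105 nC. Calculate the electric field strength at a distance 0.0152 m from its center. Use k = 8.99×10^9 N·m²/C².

E ≈ 3.59×10^5 N/C

By spherical symmetry E is radial; choose a Gaussian sphere of radius r = 0.0152 m (r < R).
For a uniform sphere the enclosed fraction is (r/R)³, so Q_enc = (-105 nC)(0.0152/0.0342)³ = -9.218×10^-9 C.
By Gauss's law, ∮E·dA = E·4πr² = Q_enc/ε₀.
E = k|Q_enc|/r² = (8.99×10^9)(9.218×10^-9)/(0.0152)² = 3.59e5 N/C.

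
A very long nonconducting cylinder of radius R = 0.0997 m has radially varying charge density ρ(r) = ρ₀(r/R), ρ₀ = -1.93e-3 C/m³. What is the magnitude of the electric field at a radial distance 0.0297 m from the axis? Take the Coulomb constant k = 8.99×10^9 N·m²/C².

Coaxial Gaussian cylinder, radius r = 0.0297 m, length L (r < R).
λ_enc = ∫₀^r ρ(r')·2πr' dr' = (2πρ₀/R)·r^3/3 = -1.062e-6 C/m.
By Gauss's law (flux through the curved wall only), E·2πrL = λ_enc L/ε₀.
E = 2k|λ_enc|/r = 2(8.99×10^9)(1.062×10^-6)/(0.0297) = 6.43×10^5 N/C.

E ≈ 6.43×10^5 V/m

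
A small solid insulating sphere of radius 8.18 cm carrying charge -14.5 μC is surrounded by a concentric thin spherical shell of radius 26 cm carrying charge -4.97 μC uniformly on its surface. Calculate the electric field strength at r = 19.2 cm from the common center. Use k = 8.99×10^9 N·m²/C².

|E| ≈ 3.54×10^6 N/C

Take a concentric spherical Gaussian surface of radius r = 19.2 cm (between the bodies, 8.18 cm < r < 26 cm).
Only the inner charge is enclosed; the outer shell contributes nothing inside itself. Q_enc = -14.5 μC = -1.45×10^-5 C.
Applying ∮E·dA = Q_enc/ε₀ with Φ = E(4πr²):
E = k|Q_enc|/r² = (8.99×10^9)(1.45×10^-5)/(0.192)² = 3.54×10^6 N/C.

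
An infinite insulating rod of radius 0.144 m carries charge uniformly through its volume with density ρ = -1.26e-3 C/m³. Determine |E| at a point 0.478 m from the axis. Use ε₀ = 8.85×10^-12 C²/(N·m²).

Coaxial Gaussian cylinder, radius r = 0.478 m, length L (r > 0.144 m, full cross-section enclosed).
λ_enc = ρ·πR² = (-1.26×10^-3)π(0.144)² = -8.208e-5 C/m.
By Gauss's law (flux through the curved wall only), E·2πrL = λ_enc L/ε₀.
E = |λ_enc|/(2πε₀r) = (8.208e-5)/(2π·8.85×10^-12·0.478) = 3.09×10^6 N/C.

E ≈ 3.09×10^6 N/C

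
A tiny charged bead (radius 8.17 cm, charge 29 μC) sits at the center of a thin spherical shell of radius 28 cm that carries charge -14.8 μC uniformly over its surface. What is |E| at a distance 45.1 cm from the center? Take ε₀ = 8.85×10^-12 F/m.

Symmetry ⇒ E = E(r) r̂. Gaussian sphere of radius r = 45.1 cm (r > 28 cm, enclosing both).
Q_enc = (29 μC) + (-14.8 μC) = 1.42e-5 C.
Applying ∮E·dA = Q_enc/ε₀ with Φ = E(4πr²):
E = |Q_enc|/(4πε₀r²) = (1.42×10^-5)/(4π·8.85×10^-12·(0.451)²) = 6.28e5 N/C.

|E| = 6.28×10^5 N/C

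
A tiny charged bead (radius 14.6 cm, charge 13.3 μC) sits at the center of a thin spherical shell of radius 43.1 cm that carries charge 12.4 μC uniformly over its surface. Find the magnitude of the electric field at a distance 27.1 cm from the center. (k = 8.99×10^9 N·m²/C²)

1.63×10^6 N/C

Use a concentric Gaussian sphere at r = 27.1 cm (between the bodies, 14.6 cm < r < 43.1 cm).
Only the inner charge is enclosed; the outer shell contributes nothing inside itself. Q_enc = 13.3 μC = 1.33×10^-5 C.
Since E is radial and uniform over the Gaussian sphere, Φ = E·4πr² = Q_enc/ε₀.
E = k|Q_enc|/r² = (8.99×10^9)(1.33e-5)/(0.271)² = 1.63e6 N/C.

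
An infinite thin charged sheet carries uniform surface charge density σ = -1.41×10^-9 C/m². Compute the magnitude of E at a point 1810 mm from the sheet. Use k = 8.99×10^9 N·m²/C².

E = 79.6 V/m

Choose a cylindrical pillbox piercing the sheet, end faces (area A) parallel to it.
Flux Φ = 2EA and Q_enc = σA, so 2EA = σA/ε₀ ⇒ E = |σ|/(2ε₀), independent of distance.
E = 2πk|σ| = 2π(8.99×10^9)(1.41×10^-9) = 79.6 N/C.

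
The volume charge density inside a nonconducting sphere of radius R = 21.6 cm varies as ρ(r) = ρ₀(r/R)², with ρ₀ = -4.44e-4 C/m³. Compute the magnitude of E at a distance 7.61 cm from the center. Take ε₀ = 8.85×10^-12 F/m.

9.48e4 N/C

Symmetry ⇒ E = E(r) r̂. Gaussian sphere of radius r = 7.61 cm (r < R).
Integrate the density: Q_enc = 4π ∫₀^r ρ₀(r'/R)^2 r'² dr' = 4πρ₀ r^5/(5·R²) = -6.104×10^-8 C.
Since E is radial and uniform over the Gaussian sphere, Φ = E·4πr² = Q_enc/ε₀.
E = |Q_enc|/(4πε₀r²) = (6.104×10^-8)/(4π·8.85×10^-12·(0.0761)²) = 9.48e4 N/C.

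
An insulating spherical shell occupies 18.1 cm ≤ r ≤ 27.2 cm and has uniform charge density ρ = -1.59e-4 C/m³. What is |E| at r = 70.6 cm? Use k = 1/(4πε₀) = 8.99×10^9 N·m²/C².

By spherical symmetry E is radial; choose a Gaussian sphere of radius r = 70.6 cm (r > 27.2 cm, enclosing the whole shell).
Q_enc = ρ·(4π/3)(b³ − a³) = (-1.59×10^-4)·(4π/3)·((0.272)³ − (0.181)³) = -9.453×10^-6 C.
Gauss's law: E·4πr² = Q_enc/ε₀.
E = k|Q_enc|/r² = (8.99×10^9)(9.453e-6)/(0.706)² = 1.71×10^5 N/C.

1.71×10^5 N/C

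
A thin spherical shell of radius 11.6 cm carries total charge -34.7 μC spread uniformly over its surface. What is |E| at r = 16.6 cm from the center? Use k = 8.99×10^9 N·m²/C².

1.13×10^7 N/C

Symmetry ⇒ E = E(r) r̂. Gaussian sphere of radius r = 16.6 cm (r > 11.6 cm).
The entire shell is enclosed: Q_enc = -3.47×10^-5 C.
By Gauss's law, ∮E·dA = E·4πr² = Q_enc/ε₀.
E = k|Q_enc|/r² = (8.99×10^9)(3.47e-5)/(0.166)² = 1.13×10^7 N/C.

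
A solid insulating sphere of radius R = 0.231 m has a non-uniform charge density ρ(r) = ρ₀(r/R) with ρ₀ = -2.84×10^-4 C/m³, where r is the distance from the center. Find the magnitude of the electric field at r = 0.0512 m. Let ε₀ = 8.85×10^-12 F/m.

E = 9.10e4 N/C

Use a concentric Gaussian sphere at r = 0.0512 m (r < R).
Q_enc = ∫₀^r ρ(r')·4πr'² dr' = (4πρ₀/R) ∫₀^r r'^3 dr' = 4πρ₀ r^4/(4·R) = -2.654×10^-8 C.
Gauss's law: E·4πr² = Q_enc/ε₀.
E = |Q_enc|/(4πε₀r²) = (2.654e-8)/(4π·8.85×10^-12·(0.0512)²) = 9.10e4 N/C.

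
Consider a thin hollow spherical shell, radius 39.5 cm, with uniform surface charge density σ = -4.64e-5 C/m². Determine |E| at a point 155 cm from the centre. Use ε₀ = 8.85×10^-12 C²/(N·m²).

|E| ≈ 3.40×10^5 N/C

Use a concentric Gaussian sphere at r = 155 cm (r > 39.5 cm).
The entire shell is enclosed: Q_enc = σ·4πR² = (-4.64×10^-5)·4π·(0.395)² = -9.097×10^-5 C.
Since E is radial and uniform over the Gaussian sphere, Φ = E·4πr² = Q_enc/ε₀.
E = |Q_enc|/(4πε₀r²) = (9.097×10^-5)/(4π·8.85×10^-12·(1.55)²) = 3.40×10^5 N/C.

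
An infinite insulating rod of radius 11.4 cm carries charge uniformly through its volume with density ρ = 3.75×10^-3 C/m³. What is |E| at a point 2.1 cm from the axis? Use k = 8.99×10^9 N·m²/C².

By cylindrical symmetry E is radial; use a coaxial Gaussian cylinder of radius 2.1 cm and length L (r < R).
Charge inside radius r per length L is ρ·πr²·L, so λ_enc = ρπr² = 5.195×10^-6 C/m.
Gauss's law: E·2πrL = λ_enc L/ε₀.
E = 2k|λ_enc|/r = 2(8.99×10^9)(5.195e-6)/(0.021) = 4.45e6 N/C.

E ≈ 4.45e6 N/C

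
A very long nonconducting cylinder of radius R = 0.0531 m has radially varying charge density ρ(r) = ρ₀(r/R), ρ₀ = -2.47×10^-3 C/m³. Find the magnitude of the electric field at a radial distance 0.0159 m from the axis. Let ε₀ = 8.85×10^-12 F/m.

4.43×10^5 N/C

Coaxial Gaussian cylinder, radius r = 0.0159 m, length L (r < R).
Integrating ρ over the cross-section to radius r: λ_enc = (2πρ₀/R) ∫₀^r r'^2 dr' = 2πρ₀ r^3/(3·R) = -3.916×10^-7 C/m.
Applying ∮E·dA = Q_enc/ε₀ with the end caps contributing no flux:
E = |λ_enc|/(2πε₀r) = (3.916×10^-7)/(2π·8.85×10^-12·0.0159) = 4.43×10^5 N/C.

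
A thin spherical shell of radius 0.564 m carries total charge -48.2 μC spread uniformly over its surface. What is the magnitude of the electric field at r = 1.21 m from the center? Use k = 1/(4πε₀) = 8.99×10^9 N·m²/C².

|E| = 2.96×10^5 N/C

Symmetry ⇒ E = E(r) r̂. Gaussian sphere of radius r = 1.21 m (r > 0.564 m).
The entire shell is enclosed: Q_enc = -4.82×10^-5 C.
By Gauss's law, ∮E·dA = E·4πr² = Q_enc/ε₀.
E = k|Q_enc|/r² = (8.99×10^9)(4.82×10^-5)/(1.21)² = 2.96×10^5 N/C.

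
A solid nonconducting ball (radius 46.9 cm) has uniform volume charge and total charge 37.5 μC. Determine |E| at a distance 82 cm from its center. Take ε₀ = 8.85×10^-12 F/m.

|E| = 5.01×10^5 N/C

By spherical symmetry E is radial; choose a Gaussian sphere of radius r = 82 cm (r > R, so the entire charge is enclosed).
Q_enc = 37.5 μC = 3.75×10^-5 C.
By Gauss's law, ∮E·dA = E·4πr² = Q_enc/ε₀.
E = |Q_enc|/(4πε₀r²) = (3.75e-5)/(4π·8.85×10^-12·(0.82)²) = 5.01×10^5 N/C.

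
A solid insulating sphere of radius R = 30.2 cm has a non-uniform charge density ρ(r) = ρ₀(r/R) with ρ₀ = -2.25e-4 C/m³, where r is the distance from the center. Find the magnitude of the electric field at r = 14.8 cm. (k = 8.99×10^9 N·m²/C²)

|E| ≈ 4.61×10^5 V/m

Take a concentric spherical Gaussian surface of radius r = 14.8 cm (r < R).
Q_enc = ∫₀^r ρ(r')·4πr'² dr' = (4πρ₀/R) ∫₀^r r'^3 dr' = 4πρ₀ r^4/(4·R) = -1.123×10^-6 C.
By Gauss's law, ∮E·dA = E·4πr² = Q_enc/ε₀.
E = k|Q_enc|/r² = (8.99×10^9)(1.123×10^-6)/(0.148)² = 4.61e5 N/C.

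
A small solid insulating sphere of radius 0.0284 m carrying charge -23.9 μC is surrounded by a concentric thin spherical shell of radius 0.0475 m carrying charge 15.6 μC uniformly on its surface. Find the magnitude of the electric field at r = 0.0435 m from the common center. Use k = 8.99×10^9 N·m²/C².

Symmetry ⇒ E = E(r) r̂. Gaussian sphere of radius r = 0.0435 m (between the bodies, 0.0284 m < r < 0.0475 m).
Only the inner charge is enclosed; the outer shell contributes nothing inside itself. Q_enc = -23.9 μC = -2.39×10^-5 C.
Gauss's law: E·4πr² = Q_enc/ε₀.
E = k|Q_enc|/r² = (8.99×10^9)(2.39e-5)/(0.0435)² = 1.14×10^8 N/C.

E = 1.14×10^8 N/C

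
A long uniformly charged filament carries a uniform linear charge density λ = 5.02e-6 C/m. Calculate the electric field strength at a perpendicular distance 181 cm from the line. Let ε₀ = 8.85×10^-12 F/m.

E = 4.99×10^4 N/C

Choose a coaxial cylinder of radius r = 181 cm (arbitrary length L) as the Gaussian surface.
Q_enc = λL, so λ_enc = 5.02×10^-6 C/m.
Applying ∮E·dA = Q_enc/ε₀ with the end caps contributing no flux:
E = |λ_enc|/(2πε₀r) = (5.02×10^-6)/(2π·8.85×10^-12·1.81) = 4.99e4 N/C.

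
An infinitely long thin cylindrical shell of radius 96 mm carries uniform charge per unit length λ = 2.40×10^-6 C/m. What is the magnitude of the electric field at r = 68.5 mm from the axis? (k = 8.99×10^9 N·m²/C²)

Take a coaxial cylindrical Gaussian surface of radius r = 68.5 mm and length L (r < 96 mm, inside the shell).
All the surface charge lies outside this cylinder: Q_enc = 0, hence E = 0.

|E| = 0 N/C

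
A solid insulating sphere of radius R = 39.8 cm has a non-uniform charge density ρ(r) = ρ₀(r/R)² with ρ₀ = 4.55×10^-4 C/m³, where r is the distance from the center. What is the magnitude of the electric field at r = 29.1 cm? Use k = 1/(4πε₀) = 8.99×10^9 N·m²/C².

By spherical symmetry E is radial; choose a Gaussian sphere of radius r = 29.1 cm (r < R).
Q_enc = ∫₀^r ρ(r')·4πr'² dr' = (4πρ₀/R²) ∫₀^r r'^4 dr' = 4πρ₀ r^5/(5·R²) = 1.506e-5 C.
Gauss's law: E·4πr² = Q_enc/ε₀.
E = k|Q_enc|/r² = (8.99×10^9)(1.506×10^-5)/(0.291)² = 1.60×10^6 N/C.

|E| = 1.60e6 N/C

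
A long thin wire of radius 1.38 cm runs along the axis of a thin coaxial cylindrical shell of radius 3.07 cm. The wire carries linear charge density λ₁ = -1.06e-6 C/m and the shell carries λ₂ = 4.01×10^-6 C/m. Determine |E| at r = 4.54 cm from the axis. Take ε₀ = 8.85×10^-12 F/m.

|E| = 1.17e6 V/m

Coaxial Gaussian cylinder, radius r = 4.54 cm, length L (r > 3.07 cm, enclosing both).
λ_enc = λ₁ + λ₂ = (-1.06e-6) + (4.01×10^-6) = 2.95×10^-6 C/m.
By Gauss's law (flux through the curved wall only), E·2πrL = λ_enc L/ε₀.
E = |λ_enc|/(2πε₀r) = (2.95×10^-6)/(2π·8.85×10^-12·0.0454) = 1.17×10^6 N/C.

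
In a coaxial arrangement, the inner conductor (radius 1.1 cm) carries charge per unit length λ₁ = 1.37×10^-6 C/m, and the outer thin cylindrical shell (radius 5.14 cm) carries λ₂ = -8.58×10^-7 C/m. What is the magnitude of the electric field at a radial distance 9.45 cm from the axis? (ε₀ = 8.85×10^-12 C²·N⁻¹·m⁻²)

By cylindrical symmetry E is radial; use a coaxial Gaussian cylinder of radius 9.45 cm and length L (r > 5.14 cm, enclosing both).
λ_enc = λ₁ + λ₂ = (1.37×10^-6) + (-8.58×10^-7) = 5.12×10^-7 C/m.
By Gauss's law (flux through the curved wall only), E·2πrL = λ_enc L/ε₀.
E = |λ_enc|/(2πε₀r) = (5.12×10^-7)/(2π·8.85×10^-12·0.0945) = 9.74e4 N/C.

E ≈ 9.74×10^4 V/m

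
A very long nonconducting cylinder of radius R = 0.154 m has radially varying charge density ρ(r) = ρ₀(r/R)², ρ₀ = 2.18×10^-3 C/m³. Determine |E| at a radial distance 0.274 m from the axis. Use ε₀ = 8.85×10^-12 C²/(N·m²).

E ≈ 5.33×10^6 V/m

Coaxial Gaussian cylinder, radius r = 0.274 m, length L (r > R, full charge per length enclosed).
λ_enc = 2π ∫₀^R ρ₀(r'/R)^2 r' dr' = 2πρ₀R²/4 = 8.121×10^-5 C/m.
Applying ∮E·dA = Q_enc/ε₀ with the end caps contributing no flux:
E = |λ_enc|/(2πε₀r) = (8.121e-5)/(2π·8.85×10^-12·0.274) = 5.33×10^6 N/C.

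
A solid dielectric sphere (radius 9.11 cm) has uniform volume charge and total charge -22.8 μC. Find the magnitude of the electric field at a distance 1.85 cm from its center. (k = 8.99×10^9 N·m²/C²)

By spherical symmetry E is radial; choose a Gaussian sphere of radius r = 1.85 cm (r < R).
Only the charge within r is enclosed: Q_enc = Q·(r/R)³ = (-22.8 μC)·(1.85 cm/9.11 cm)³ = -1.909×10^-7 C.
By Gauss's law, ∮E·dA = E·4πr² = Q_enc/ε₀.
E = k|Q_enc|/r² = (8.99×10^9)(1.909×10^-7)/(0.0185)² = 5.02×10^6 N/C.

|E| ≈ 5.02e6 N/C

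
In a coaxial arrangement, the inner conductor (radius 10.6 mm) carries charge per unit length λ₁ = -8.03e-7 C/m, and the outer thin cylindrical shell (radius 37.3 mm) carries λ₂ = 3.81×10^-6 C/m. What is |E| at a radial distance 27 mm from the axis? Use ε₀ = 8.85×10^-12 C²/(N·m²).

E ≈ 5.35×10^5 V/m

Choose a coaxial cylinder of radius r = 27 mm (arbitrary length L) as the Gaussian surface (between the conductors, 10.6 mm < r < 37.3 mm).
The shell at 37.3 mm lies outside the Gaussian surface, so λ_enc = λ₁ = -8.03×10^-7 C/m.
Applying ∮E·dA = Q_enc/ε₀ with the end caps contributing no flux:
E = |λ_enc|/(2πε₀r) = (8.03×10^-7)/(2π·8.85×10^-12·0.027) = 5.35e5 N/C.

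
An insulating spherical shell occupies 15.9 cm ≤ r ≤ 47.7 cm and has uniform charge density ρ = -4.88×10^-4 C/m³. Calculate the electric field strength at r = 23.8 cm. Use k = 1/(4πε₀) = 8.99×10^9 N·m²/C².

Take a concentric spherical Gaussian surface of radius r = 23.8 cm (within the shell material, 15.9 cm < r < 47.7 cm).
Enclosed charge is the volume from a to r: Q_enc = (4π/3)ρ(r³ − a³) = -1.934×10^-5 C.
Gauss's law: E·4πr² = Q_enc/ε₀.
E = k|Q_enc|/r² = (8.99×10^9)(1.934×10^-5)/(0.238)² = 3.07×10^6 N/C.

E ≈ 3.07×10^6 N/C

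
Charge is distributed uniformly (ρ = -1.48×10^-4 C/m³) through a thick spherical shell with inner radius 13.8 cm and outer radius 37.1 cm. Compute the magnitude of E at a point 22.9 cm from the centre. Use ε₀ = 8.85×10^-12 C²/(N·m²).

|E| = 9.97e5 N/C

Use a concentric Gaussian sphere at r = 22.9 cm (within the shell material, 13.8 cm < r < 37.1 cm).
Only the shell between 13.8 cm and r is enclosed: Q_enc = ρ·(4π/3)(r³ − a³) = (-1.48×10^-4)·(4π/3)·((0.229)³ − (0.138)³) = -5.816×10^-6 C.
By Gauss's law, ∮E·dA = E·4πr² = Q_enc/ε₀.
E = |Q_enc|/(4πε₀r²) = (5.816e-6)/(4π·8.85×10^-12·(0.229)²) = 9.97e5 N/C.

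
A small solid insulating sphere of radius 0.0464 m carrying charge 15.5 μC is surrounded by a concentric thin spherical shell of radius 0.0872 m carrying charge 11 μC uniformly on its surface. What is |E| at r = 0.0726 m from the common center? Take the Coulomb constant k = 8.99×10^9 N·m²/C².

E ≈ 2.64×10^7 V/m

Take a concentric spherical Gaussian surface of radius r = 0.0726 m (between the bodies, 0.0464 m < r < 0.0872 m).
Only the inner charge is enclosed; the outer shell contributes nothing inside itself. Q_enc = 15.5 μC = 1.55×10^-5 C.
By Gauss's law, ∮E·dA = E·4πr² = Q_enc/ε₀.
E = k|Q_enc|/r² = (8.99×10^9)(1.55×10^-5)/(0.0726)² = 2.64×10^7 N/C.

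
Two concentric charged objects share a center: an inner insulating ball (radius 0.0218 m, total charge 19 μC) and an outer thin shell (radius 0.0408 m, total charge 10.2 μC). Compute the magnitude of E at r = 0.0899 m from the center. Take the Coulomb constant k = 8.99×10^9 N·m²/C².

Symmetry ⇒ E = E(r) r̂. Gaussian sphere of radius r = 0.0899 m (r > 0.0408 m, enclosing both).
Q_enc = (19 μC) + (10.2 μC) = 2.92e-5 C.
By Gauss's law, ∮E·dA = E·4πr² = Q_enc/ε₀.
E = k|Q_enc|/r² = (8.99×10^9)(2.92e-5)/(0.0899)² = 3.25×10^7 N/C.

E ≈ 3.25e7 N/C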